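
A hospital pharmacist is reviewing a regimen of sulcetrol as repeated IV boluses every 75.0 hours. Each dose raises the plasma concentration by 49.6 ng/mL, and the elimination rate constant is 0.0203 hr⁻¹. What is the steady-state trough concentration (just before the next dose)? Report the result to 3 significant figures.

13.8 ng/mL

Fraction remaining after one interval: e^(−kτ) = e^(−0.02030 × 75.0) = 0.2182
R = 1 / (1 − 0.2182) = 1.279
Css,max = 49.6 × 1.279 = 63.44 ng/mL
Css,min = Css,max × e^(−kτ) = 63.44 × 0.2182 ≈ 13.8 ng/mL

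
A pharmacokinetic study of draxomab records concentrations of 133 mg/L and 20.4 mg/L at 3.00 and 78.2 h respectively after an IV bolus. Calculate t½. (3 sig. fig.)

k = ln(C₁/C₂) / (t₂ − t₁) = ln(133/20.4) / (78.2 − 3.00)
  = 1.875 / 75.20 = 0.02493 h⁻¹
t½ = ln 2 / k = ln 2 / 0.02493 ≈ 27.8 hours

27.8 hours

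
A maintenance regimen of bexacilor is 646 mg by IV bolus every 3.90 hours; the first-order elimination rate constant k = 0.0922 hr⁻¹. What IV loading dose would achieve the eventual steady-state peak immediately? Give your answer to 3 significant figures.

Accumulation ratio R = 1 / (1 − e^(−kτ)) = 1 / (1 − e^(−0.09220×3.90)) = 1 / (1 − 0.6980) = 3.311
Loading dose = maintenance dose × R = 646 × 3.311 ≈ 2140 mg

2140 mg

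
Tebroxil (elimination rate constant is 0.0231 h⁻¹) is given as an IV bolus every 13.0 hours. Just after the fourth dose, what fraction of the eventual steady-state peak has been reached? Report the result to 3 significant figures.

f_n = 1 − e^(−nkτ) = 1 − e^(−4 × 0.02310 × 13.0) = 1 − e^(−1.201) = 1 − 0.3008 ≈ 0.699

0.699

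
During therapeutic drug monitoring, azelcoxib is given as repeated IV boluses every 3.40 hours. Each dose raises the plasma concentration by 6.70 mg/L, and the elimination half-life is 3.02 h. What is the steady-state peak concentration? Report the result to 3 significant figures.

12.4 mg/L

k = ln 2 / 3.02 = 0.2295 h⁻¹
Fraction remaining after one interval: e^(−kτ) = e^(−0.2295 × 3.40) = 0.4582
R = 1 / (1 − 0.4582) = 1.846
Css,max = 6.70 × 1.846 ≈ 12.4 mg/L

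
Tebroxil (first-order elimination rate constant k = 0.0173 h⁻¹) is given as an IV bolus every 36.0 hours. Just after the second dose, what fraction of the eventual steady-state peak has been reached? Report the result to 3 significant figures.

f_n = 1 − e^(−nkτ) = 1 − e^(−2 × 0.01730 × 36.0) = 1 − e^(−1.246) = 1 − 0.2878 ≈ 0.712

0.712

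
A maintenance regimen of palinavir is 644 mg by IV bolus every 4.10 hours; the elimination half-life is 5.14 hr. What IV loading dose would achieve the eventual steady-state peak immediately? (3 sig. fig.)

1520 mg

k = ln 2 / 5.14 = 0.1349 hr⁻¹
Accumulation ratio R = 1 / (1 − e^(−kτ)) = 1 / (1 − e^(−0.1349×4.10)) = 1 / (1 − 0.5753) = 2.354
Loading dose = maintenance dose × R = 644 × 2.354 ≈ 1520 mg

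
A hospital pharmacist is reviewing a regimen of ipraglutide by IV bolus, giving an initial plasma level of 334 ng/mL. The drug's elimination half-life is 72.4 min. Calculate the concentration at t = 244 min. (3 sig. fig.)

32.3 ng/mL

k = ln 2 / 72.4 = 0.009574 min⁻¹
244 min is 3.370 half-lives, so C = 334 × (1/2)^3.370 = 334 × 0.09671 ≈ 32.3 ng/mL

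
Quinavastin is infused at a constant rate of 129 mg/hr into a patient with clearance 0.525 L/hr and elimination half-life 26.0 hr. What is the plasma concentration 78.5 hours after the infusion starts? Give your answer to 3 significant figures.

Css = rate / CL = 129 / 0.525 = 245.7 mg/L
k = ln 2 / 26.0 = 0.02666 hr⁻¹
C(t) = Css (1 − e^(−kt)) = 245.7 × (1 − e^(−2.093)) = 245.7 × 0.8767 ≈ 215 mg/L

215 mg/L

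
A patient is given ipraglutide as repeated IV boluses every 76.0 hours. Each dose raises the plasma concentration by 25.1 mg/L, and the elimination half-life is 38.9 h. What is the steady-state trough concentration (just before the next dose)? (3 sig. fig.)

8.73 mg/L

k = ln 2 / 38.9 = 0.01782 h⁻¹
Fraction remaining after one interval: e^(−kτ) = e^(−0.01782 × 76.0) = 0.2581
R = 1 / (1 − 0.2581) = 1.348
Css,max = 25.1 × 1.348 = 33.83 mg/L
Css,min = Css,max × e^(−kτ) = 33.83 × 0.2581 ≈ 8.73 mg/L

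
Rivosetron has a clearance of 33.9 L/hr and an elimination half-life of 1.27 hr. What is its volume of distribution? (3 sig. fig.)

62.1 L

k = ln 2 / t½ = ln 2 / 1.27 = 0.5458 hr⁻¹
V = CL / k = 33.9 / 0.5458 ≈ 62.1 L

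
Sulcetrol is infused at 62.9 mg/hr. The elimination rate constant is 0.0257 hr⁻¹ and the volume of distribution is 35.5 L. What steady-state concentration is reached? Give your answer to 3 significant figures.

68.9 mg/L

CL = k · V = 0.0257 × 35.5 = 0.9123 L/hr
Css = rate / CL = 62.9 / 0.9123 ≈ 68.9 mg/L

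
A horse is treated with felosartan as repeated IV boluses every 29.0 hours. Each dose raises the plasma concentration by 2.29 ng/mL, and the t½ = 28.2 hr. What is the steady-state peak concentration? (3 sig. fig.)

4.49 ng/mL

k = ln 2 / 28.2 = 0.02458 hr⁻¹
Fraction remaining after one interval: e^(−kτ) = e^(−0.02458 × 29.0) = 0.4903
R = 1 / (1 − 0.4903) = 1.962
Css,max = 2.29 × 1.962 ≈ 4.49 ng/mL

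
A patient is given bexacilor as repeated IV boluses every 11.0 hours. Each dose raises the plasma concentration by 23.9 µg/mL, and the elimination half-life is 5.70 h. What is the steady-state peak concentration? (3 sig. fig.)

k = ln 2 / 5.70 = 0.1216 h⁻¹
Fraction remaining after one interval: e^(−kτ) = e^(−0.1216 × 11.0) = 0.2625
R = 1 / (1 − 0.2625) = 1.356
Css,max = 23.9 × 1.356 ≈ 32.4 µg/mL

32.4 µg/mL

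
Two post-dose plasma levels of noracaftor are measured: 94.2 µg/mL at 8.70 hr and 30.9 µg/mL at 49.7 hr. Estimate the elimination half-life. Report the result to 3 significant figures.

25.5 hours

k = ln(C₁/C₂) / (t₂ − t₁) = ln(94.2/30.9) / (49.7 − 8.70)
  = 1.115 / 41.00 = 0.02719 hr⁻¹
t½ = ln 2 / k = ln 2 / 0.02719 ≈ 25.5 hours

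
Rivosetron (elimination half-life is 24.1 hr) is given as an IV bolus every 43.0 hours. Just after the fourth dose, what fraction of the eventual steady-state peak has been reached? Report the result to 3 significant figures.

0.993

k = ln 2 / 24.1 = 0.02876 hr⁻¹
f_n = 1 − e^(−nkτ) = 1 − e^(−4 × 0.02876 × 43.0) = 1 − e^(−4.947) = 1 − 0.007105 ≈ 0.993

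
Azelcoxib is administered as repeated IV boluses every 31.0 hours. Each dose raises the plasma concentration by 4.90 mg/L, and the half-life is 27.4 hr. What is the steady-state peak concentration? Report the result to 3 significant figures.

k = ln 2 / 27.4 = 0.02530 hr⁻¹
Fraction remaining after one interval: e^(−kτ) = e^(−0.02530 × 31.0) = 0.4565
R = 1 / (1 − 0.4565) = 1.840
Css,max = 4.90 × 1.840 ≈ 9.02 mg/L

9.02 mg/L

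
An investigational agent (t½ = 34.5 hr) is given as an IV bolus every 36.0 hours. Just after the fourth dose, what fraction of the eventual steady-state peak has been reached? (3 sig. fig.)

k = ln 2 / 34.5 = 0.02009 hr⁻¹
f_n = 1 − e^(−nkτ) = 1 − e^(−4 × 0.02009 × 36.0) = 1 − e^(−2.893) = 1 − 0.05540 ≈ 0.945

0.945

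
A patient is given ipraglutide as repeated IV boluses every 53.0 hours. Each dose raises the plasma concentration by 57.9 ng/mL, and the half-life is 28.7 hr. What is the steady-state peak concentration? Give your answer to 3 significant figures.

80.2 ng/mL

k = ln 2 / 28.7 = 0.02415 hr⁻¹
Fraction remaining after one interval: e^(−kτ) = e^(−0.02415 × 53.0) = 0.2780
R = 1 / (1 − 0.2780) = 1.385
Css,max = 57.9 × 1.385 ≈ 80.2 ng/mL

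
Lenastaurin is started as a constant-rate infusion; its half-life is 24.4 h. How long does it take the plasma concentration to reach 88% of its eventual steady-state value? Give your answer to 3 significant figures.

k = ln 2 / 24.4 = 0.02841 h⁻¹
f = 1 − e^(−kt)  ⇒  t = −ln(1 − f) / k
t = −ln(1 − 0.88) / 0.02841 = 2.120 / 0.02841 ≈ 74.6 hours

74.6 hours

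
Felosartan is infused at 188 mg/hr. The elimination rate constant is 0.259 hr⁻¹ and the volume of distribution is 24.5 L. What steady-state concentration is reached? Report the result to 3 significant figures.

CL = k · V = 0.259 × 24.5 = 6.346 L/hr
Css = rate / CL = 188 / 6.346 ≈ 29.6 mg/L

29.6 mg/L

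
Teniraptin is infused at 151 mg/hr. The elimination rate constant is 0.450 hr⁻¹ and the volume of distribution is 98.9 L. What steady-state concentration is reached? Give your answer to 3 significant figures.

3.39 µg/mL

CL = k · V = 0.450 × 98.9 = 44.51 L/hr
Css = rate / CL = 151 / 44.51 ≈ 3.39 µg/mL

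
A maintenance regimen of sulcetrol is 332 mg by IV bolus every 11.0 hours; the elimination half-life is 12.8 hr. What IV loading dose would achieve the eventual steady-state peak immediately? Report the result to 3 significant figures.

740 mg

k = ln 2 / 12.8 = 0.05415 hr⁻¹
Accumulation ratio R = 1 / (1 − e^(−kτ)) = 1 / (1 − e^(−0.05415×11.0)) = 1 / (1 − 0.5512) = 2.228
Loading dose = maintenance dose × R = 332 × 2.228 ≈ 740 mg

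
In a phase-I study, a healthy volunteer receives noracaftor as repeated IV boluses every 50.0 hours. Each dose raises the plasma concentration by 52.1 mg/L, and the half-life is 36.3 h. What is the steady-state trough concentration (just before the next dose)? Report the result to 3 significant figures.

32.6 mg/L

k = ln 2 / 36.3 = 0.01909 h⁻¹
Fraction remaining after one interval: e^(−kτ) = e^(−0.01909 × 50.0) = 0.3849
R = 1 / (1 − 0.3849) = 1.626
Css,max = 52.1 × 1.626 = 84.70 mg/L
Css,min = Css,max × e^(−kτ) = 84.70 × 0.3849 ≈ 32.6 mg/L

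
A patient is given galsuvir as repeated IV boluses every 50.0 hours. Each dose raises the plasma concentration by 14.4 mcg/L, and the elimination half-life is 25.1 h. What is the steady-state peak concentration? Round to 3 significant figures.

19.2 mcg/L

k = ln 2 / 25.1 = 0.02762 h⁻¹
Fraction remaining after one interval: e^(−kτ) = e^(−0.02762 × 50.0) = 0.2514
R = 1 / (1 − 0.2514) = 1.336
Css,max = 14.4 × 1.336 ≈ 19.2 mcg/L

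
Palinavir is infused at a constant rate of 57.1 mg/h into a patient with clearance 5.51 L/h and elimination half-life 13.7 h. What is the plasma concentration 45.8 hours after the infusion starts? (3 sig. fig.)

Css = rate / CL = 57.1 / 5.51 = 10.36 mg/L
k = ln 2 / 13.7 = 0.05059 h⁻¹
C(t) = Css (1 − e^(−kt)) = 10.36 × (1 − e^(−2.317)) = 10.36 × 0.9015 ≈ 9.34 mg/L

9.34 mg/L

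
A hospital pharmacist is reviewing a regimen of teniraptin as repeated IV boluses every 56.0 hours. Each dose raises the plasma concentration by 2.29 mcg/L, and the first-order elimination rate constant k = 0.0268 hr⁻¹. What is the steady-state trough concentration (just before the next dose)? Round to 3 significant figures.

Fraction remaining after one interval: e^(−kτ) = e^(−0.02680 × 56.0) = 0.2230
R = 1 / (1 − 0.2230) = 1.287
Css,max = 2.29 × 1.287 = 2.947 mcg/L
Css,min = Css,max × e^(−kτ) = 2.947 × 0.2230 ≈ 0.657 mcg/L

0.657 mcg/L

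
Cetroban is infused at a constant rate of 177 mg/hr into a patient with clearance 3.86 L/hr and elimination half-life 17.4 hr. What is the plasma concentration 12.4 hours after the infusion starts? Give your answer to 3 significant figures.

Css = rate / CL = 177 / 3.86 = 45.85 mg/L
k = ln 2 / 17.4 = 0.03984 hr⁻¹
C(t) = Css (1 − e^(−kt)) = 45.85 × (1 − e^(−0.4940)) = 45.85 × 0.3898 ≈ 17.9 mg/L

17.9 mg/L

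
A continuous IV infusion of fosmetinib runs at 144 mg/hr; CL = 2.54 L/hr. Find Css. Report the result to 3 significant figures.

56.7 mg/L

Css = infusion rate / CL = 144 / 2.54 ≈ 56.7 mg/L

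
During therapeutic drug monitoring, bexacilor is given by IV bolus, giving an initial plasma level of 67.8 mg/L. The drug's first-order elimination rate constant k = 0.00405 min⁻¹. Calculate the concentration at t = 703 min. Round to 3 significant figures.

C(t) = C₀ e^(−kt) = 67.8 × e^(−0.004050 × 703) = 67.8 × e^(−2.847) = 67.8 × 0.05801 ≈ 3.93 mg/L

3.93 mg/L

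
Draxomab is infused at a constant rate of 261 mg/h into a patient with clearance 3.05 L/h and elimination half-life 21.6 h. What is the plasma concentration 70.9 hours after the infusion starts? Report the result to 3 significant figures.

Css = rate / CL = 261 / 3.05 = 85.57 mg/L
k = ln 2 / 21.6 = 0.03209 h⁻¹
C(t) = Css (1 − e^(−kt)) = 85.57 × (1 − e^(−2.275)) = 85.57 × 0.8972 ≈ 76.8 mg/L

76.8 mg/L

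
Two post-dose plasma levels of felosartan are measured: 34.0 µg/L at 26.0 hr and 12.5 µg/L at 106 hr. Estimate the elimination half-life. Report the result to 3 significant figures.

k = ln(C₁/C₂) / (t₂ − t₁) = ln(34.0/12.5) / (106 − 26.0)
  = 1.001 / 80.00 = 0.01251 hr⁻¹
t½ = ln 2 / k = ln 2 / 0.01251 ≈ 55.4 hours

55.4 hours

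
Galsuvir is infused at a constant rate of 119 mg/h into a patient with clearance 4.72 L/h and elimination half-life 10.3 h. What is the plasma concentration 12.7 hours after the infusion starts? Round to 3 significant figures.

Css = rate / CL = 119 / 4.72 = 25.21 mg/L
k = ln 2 / 10.3 = 0.06730 h⁻¹
C(t) = Css (1 − e^(−kt)) = 25.21 × (1 − e^(−0.8547)) = 25.21 × 0.5746 ≈ 14.5 mg/L

14.5 mg/L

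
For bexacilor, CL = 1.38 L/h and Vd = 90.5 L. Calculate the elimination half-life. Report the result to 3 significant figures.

k = CL / V = 1.38 / 90.5 = 0.01525 h⁻¹
t½ = ln 2 / k = ln 2 / 0.01525 ≈ 45.5 hours

45.5 hours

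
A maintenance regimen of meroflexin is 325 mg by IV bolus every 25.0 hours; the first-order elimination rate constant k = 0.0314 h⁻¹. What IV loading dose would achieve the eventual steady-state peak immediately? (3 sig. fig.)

598 mg

Accumulation ratio R = 1 / (1 − e^(−kτ)) = 1 / (1 − e^(−0.03140×25.0)) = 1 / (1 − 0.4561) = 1.839
Loading dose = maintenance dose × R = 325 × 1.839 ≈ 598 mg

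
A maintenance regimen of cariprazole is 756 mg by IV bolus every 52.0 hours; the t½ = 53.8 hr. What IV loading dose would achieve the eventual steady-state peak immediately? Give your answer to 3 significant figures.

k = ln 2 / 53.8 = 0.01288 hr⁻¹
Accumulation ratio R = 1 / (1 − e^(−kτ)) = 1 / (1 − e^(−0.01288×52.0)) = 1 / (1 − 0.5117) = 2.048
Loading dose = maintenance dose × R = 756 × 2.048 ≈ 1550 mg

1550 mg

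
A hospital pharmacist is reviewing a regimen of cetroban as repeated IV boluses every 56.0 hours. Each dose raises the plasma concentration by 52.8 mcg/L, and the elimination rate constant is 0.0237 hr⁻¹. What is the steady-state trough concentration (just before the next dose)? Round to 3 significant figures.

19.1 mcg/L

Fraction remaining after one interval: e^(−kτ) = e^(−0.02370 × 56.0) = 0.2652
R = 1 / (1 − 0.2652) = 1.361
Css,max = 52.8 × 1.361 = 71.86 mcg/L
Css,min = Css,max × e^(−kτ) = 71.86 × 0.2652 ≈ 19.1 mcg/L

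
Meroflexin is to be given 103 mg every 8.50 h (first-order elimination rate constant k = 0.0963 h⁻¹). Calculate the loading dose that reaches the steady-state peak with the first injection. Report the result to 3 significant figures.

Accumulation ratio R = 1 / (1 − e^(−kτ)) = 1 / (1 − e^(−0.09630×8.50)) = 1 / (1 − 0.4411) = 1.789
Loading dose = maintenance dose × R = 103 × 1.789 ≈ 184 mg

184 mg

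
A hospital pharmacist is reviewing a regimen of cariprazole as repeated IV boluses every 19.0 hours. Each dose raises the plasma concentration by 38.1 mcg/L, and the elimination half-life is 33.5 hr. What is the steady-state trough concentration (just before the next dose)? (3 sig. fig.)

k = ln 2 / 33.5 = 0.02069 hr⁻¹
Fraction remaining after one interval: e^(−kτ) = e^(−0.02069 × 19.0) = 0.6749
R = 1 / (1 − 0.6749) = 3.076
Css,max = 38.1 × 3.076 = 117.2 mcg/L
Css,min = Css,max × e^(−kτ) = 117.2 × 0.6749 ≈ 79.1 mcg/L

79.1 mcg/L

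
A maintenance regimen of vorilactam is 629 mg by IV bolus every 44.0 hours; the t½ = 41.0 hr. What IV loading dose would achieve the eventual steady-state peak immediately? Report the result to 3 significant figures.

k = ln 2 / 41.0 = 0.01691 hr⁻¹
Accumulation ratio R = 1 / (1 − e^(−kτ)) = 1 / (1 − e^(−0.01691×44.0)) = 1 / (1 − 0.4753) = 1.906
Loading dose = maintenance dose × R = 629 × 1.906 ≈ 1200 mg

1200 mg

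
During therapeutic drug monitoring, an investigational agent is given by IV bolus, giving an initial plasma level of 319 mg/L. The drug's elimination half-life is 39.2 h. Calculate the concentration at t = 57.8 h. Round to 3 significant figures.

k = ln 2 / 39.2 = 0.01768 h⁻¹
C(t) = C₀ e^(−kt) = 319 × e^(−0.01768 × 57.8) = 319 × e^(−1.022) = 319 × 0.3599 ≈ 115 mg/L

115 mg/L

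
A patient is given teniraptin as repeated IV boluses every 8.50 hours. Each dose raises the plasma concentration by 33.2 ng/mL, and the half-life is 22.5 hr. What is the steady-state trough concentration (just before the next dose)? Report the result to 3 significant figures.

111 ng/mL

k = ln 2 / 22.5 = 0.03081 hr⁻¹
Fraction remaining after one interval: e^(−kτ) = e^(−0.03081 × 8.50) = 0.7696
R = 1 / (1 − 0.7696) = 4.341
Css,max = 33.2 × 4.341 = 144.1 ng/mL
Css,min = Css,max × e^(−kτ) = 144.1 × 0.7696 ≈ 111 ng/mL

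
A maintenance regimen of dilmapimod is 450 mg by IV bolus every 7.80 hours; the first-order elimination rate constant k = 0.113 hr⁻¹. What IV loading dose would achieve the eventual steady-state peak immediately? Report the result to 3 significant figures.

Accumulation ratio R = 1 / (1 − e^(−kτ)) = 1 / (1 − e^(−0.1130×7.80)) = 1 / (1 − 0.4142) = 1.707
Loading dose = maintenance dose × R = 450 × 1.707 ≈ 768 mg

768 mg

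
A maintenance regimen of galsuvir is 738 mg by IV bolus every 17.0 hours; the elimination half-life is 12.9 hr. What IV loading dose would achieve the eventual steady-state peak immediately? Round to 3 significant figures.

k = ln 2 / 12.9 = 0.05373 hr⁻¹
Accumulation ratio R = 1 / (1 − e^(−kτ)) = 1 / (1 − e^(−0.05373×17.0)) = 1 / (1 − 0.4011) = 1.670
Loading dose = maintenance dose × R = 738 × 1.670 ≈ 1230 mg

1230 mg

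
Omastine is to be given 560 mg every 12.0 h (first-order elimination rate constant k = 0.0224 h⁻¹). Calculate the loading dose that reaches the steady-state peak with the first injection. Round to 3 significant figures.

2380 mg

Accumulation ratio R = 1 / (1 − e^(−kτ)) = 1 / (1 − e^(−0.02240×12.0)) = 1 / (1 − 0.7643) = 4.243
Loading dose = maintenance dose × R = 560 × 4.243 ≈ 2380 mg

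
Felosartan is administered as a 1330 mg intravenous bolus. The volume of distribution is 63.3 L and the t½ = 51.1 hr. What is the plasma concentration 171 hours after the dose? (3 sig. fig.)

C₀ = dose / V = 1330 / 63.3 = 21.01 µg/mL
k = ln 2 / 51.1 = 0.01356 hr⁻¹
C(t) = C₀ e^(−kt) = 21.01 × e^(−0.01356 × 171) = 21.01 × e^(−2.320) = 21.01 × 0.09832 ≈ 2.07 µg/mL

2.07 µg/mL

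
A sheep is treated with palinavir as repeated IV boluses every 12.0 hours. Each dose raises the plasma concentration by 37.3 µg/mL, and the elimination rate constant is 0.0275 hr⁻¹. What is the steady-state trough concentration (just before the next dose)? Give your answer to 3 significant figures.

95.4 µg/mL

Fraction remaining after one interval: e^(−kτ) = e^(−0.02750 × 12.0) = 0.7189
R = 1 / (1 − 0.7189) = 3.558
Css,max = 37.3 × 3.558 = 132.7 µg/mL
Css,min = Css,max × e^(−kτ) = 132.7 × 0.7189 ≈ 95.4 µg/mL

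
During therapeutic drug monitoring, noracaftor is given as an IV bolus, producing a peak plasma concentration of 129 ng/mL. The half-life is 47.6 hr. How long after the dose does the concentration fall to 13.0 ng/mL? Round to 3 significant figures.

k = ln 2 / 47.6 = 0.01456 hr⁻¹
C(t) = C₀ e^(−kt)  ⇒  t = ln(C₀/C) / k
t = ln(129/13.0) / 0.01456 = 2.295 / 0.01456 ≈ 158 hours

158 hours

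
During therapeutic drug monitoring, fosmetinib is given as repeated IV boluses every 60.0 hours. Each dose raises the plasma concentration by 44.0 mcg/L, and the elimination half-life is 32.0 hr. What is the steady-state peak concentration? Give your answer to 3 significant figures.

k = ln 2 / 32.0 = 0.02166 hr⁻¹
Fraction remaining after one interval: e^(−kτ) = e^(−0.02166 × 60.0) = 0.2726
R = 1 / (1 − 0.2726) = 1.375
Css,max = 44.0 × 1.375 ≈ 60.5 mcg/L

60.5 mcg/L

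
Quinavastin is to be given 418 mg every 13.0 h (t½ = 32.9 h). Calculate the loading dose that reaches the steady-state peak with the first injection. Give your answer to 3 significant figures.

1740 mg

k = ln 2 / 32.9 = 0.02107 h⁻¹
Accumulation ratio R = 1 / (1 − e^(−kτ)) = 1 / (1 − e^(−0.02107×13.0)) = 1 / (1 − 0.7604) = 4.174
Loading dose = maintenance dose × R = 418 × 4.174 ≈ 1740 mg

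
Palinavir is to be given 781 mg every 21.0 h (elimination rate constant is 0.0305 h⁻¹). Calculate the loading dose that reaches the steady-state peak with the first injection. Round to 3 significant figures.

1650 mg

Accumulation ratio R = 1 / (1 − e^(−kτ)) = 1 / (1 − e^(−0.03050×21.0)) = 1 / (1 − 0.5270) = 2.114
Loading dose = maintenance dose × R = 781 × 2.114 ≈ 1650 mg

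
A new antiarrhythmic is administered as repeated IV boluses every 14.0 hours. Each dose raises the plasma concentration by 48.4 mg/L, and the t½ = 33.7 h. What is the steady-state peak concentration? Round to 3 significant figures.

k = ln 2 / 33.7 = 0.02057 h⁻¹
Fraction remaining after one interval: e^(−kτ) = e^(−0.02057 × 14.0) = 0.7498
R = 1 / (1 − 0.7498) = 3.997
Css,max = 48.4 × 3.997 ≈ 193 mg/L

193 mg/L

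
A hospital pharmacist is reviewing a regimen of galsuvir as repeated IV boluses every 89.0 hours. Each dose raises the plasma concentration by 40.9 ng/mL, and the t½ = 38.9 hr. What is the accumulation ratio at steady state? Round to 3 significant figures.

k = ln 2 / 38.9 = 0.01782 hr⁻¹
Fraction remaining after one interval: e^(−kτ) = e^(−0.01782 × 89.0) = 0.2048
R = 1 / (1 − 0.2048) = 1 / 0.7952 ≈ 1.26

1.26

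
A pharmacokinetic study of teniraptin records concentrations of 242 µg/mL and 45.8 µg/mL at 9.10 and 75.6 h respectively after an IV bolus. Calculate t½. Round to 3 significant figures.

27.7 hours

k = ln(C₁/C₂) / (t₂ − t₁) = ln(242/45.8) / (75.6 − 9.10)
  = 1.665 / 66.50 = 0.02503 h⁻¹
t½ = ln 2 / k = ln 2 / 0.02503 ≈ 27.7 hours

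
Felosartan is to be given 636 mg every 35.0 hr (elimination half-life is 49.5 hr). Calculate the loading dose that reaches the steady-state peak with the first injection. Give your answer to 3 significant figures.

k = ln 2 / 49.5 = 0.01400 hr⁻¹
Accumulation ratio R = 1 / (1 − e^(−kτ)) = 1 / (1 − e^(−0.01400×35.0)) = 1 / (1 − 0.6126) = 2.581
Loading dose = maintenance dose × R = 636 × 2.581 ≈ 1640 mg

1640 mg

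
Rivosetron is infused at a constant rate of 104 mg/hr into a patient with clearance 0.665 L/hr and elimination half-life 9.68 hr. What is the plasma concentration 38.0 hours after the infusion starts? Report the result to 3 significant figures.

146 mg/L

Css = rate / CL = 104 / 0.665 = 156.4 mg/L
k = ln 2 / 9.68 = 0.07161 hr⁻¹
C(t) = Css (1 − e^(−kt)) = 156.4 × (1 − e^(−2.721)) = 156.4 × 0.9342 ≈ 146 mg/L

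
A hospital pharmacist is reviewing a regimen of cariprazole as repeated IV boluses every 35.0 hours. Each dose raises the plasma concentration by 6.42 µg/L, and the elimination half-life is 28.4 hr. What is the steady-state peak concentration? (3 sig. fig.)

11.2 µg/L

k = ln 2 / 28.4 = 0.02441 hr⁻¹
Fraction remaining after one interval: e^(−kτ) = e^(−0.02441 × 35.0) = 0.4256
R = 1 / (1 − 0.4256) = 1.741
Css,max = 6.42 × 1.741 ≈ 11.2 µg/L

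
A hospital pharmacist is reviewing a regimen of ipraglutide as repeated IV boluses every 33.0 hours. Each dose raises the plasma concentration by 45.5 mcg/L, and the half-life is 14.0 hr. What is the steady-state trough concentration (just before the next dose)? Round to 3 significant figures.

k = ln 2 / 14.0 = 0.04951 hr⁻¹
Fraction remaining after one interval: e^(−kτ) = e^(−0.04951 × 33.0) = 0.1952
R = 1 / (1 − 0.1952) = 1.243
Css,max = 45.5 × 1.243 = 56.53 mcg/L
Css,min = Css,max × e^(−kτ) = 56.53 × 0.1952 ≈ 11.0 mcg/L

11.0 mcg/L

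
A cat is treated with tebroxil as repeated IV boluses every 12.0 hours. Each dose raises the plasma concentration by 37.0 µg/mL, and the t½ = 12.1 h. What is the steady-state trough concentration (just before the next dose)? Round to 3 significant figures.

37.4 µg/mL

k = ln 2 / 12.1 = 0.05728 h⁻¹
Fraction remaining after one interval: e^(−kτ) = e^(−0.05728 × 12.0) = 0.5029
R = 1 / (1 − 0.5029) = 2.012
Css,max = 37.0 × 2.012 = 74.43 µg/mL
Css,min = Css,max × e^(−kτ) = 74.43 × 0.5029 ≈ 37.4 µg/mL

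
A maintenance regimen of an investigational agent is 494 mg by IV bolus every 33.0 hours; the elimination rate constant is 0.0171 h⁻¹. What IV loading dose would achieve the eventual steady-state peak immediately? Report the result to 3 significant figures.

1150 mg

Accumulation ratio R = 1 / (1 − e^(−kτ)) = 1 / (1 − e^(−0.01710×33.0)) = 1 / (1 − 0.5688) = 2.319
Loading dose = maintenance dose × R = 494 × 2.319 ≈ 1150 mg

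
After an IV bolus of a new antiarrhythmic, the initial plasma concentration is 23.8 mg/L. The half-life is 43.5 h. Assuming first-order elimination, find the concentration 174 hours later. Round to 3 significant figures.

1.49 mg/L

k = ln 2 / 43.5 = 0.01593 h⁻¹
C(t) = C₀ e^(−kt) = 23.8 × e^(−0.01593 × 174) = 23.8 × e^(−2.773) = 23.8 × 0.06250 ≈ 1.49 mg/L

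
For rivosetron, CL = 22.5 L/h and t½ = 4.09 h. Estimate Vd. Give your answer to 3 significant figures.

k = ln 2 / t½ = ln 2 / 4.09 = 0.1695 h⁻¹
V = CL / k = 22.5 / 0.1695 ≈ 133 L

133 L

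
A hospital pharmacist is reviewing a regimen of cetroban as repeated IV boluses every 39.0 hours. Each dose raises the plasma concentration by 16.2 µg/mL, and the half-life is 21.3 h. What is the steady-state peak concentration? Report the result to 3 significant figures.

k = ln 2 / 21.3 = 0.03254 h⁻¹
Fraction remaining after one interval: e^(−kτ) = e^(−0.03254 × 39.0) = 0.2811
R = 1 / (1 − 0.2811) = 1.391
Css,max = 16.2 × 1.391 ≈ 22.5 µg/mL

22.5 µg/mL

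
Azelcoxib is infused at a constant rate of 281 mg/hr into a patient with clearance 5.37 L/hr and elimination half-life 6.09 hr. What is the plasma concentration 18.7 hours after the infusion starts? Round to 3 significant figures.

Css = rate / CL = 281 / 5.37 = 52.33 µg/mL
k = ln 2 / 6.09 = 0.1138 hr⁻¹
C(t) = Css (1 − e^(−kt)) = 52.33 × (1 − e^(−2.128)) = 52.33 × 0.8810 ≈ 46.1 µg/mL

46.1 µg/mL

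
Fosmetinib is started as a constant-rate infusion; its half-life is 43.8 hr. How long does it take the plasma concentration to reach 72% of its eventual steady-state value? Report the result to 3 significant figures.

k = ln 2 / 43.8 = 0.01583 hr⁻¹
f = 1 − e^(−kt)  ⇒  t = −ln(1 − f) / k
t = −ln(1 − 0.72) / 0.01583 = 1.273 / 0.01583 ≈ 80.4 hours

80.4 hours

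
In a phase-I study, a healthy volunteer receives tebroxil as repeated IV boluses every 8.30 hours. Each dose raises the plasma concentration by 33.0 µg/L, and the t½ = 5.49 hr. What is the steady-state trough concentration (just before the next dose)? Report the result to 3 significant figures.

17.8 µg/L

k = ln 2 / 5.49 = 0.1263 hr⁻¹
Fraction remaining after one interval: e^(−kτ) = e^(−0.1263 × 8.30) = 0.3507
R = 1 / (1 − 0.3507) = 1.540
Css,max = 33.0 × 1.540 = 50.82 µg/L
Css,min = Css,max × e^(−kτ) = 50.82 × 0.3507 ≈ 17.8 µg/L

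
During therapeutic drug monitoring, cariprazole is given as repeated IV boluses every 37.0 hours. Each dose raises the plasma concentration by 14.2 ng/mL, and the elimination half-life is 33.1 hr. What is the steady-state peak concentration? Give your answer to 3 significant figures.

k = ln 2 / 33.1 = 0.02094 hr⁻¹
Fraction remaining after one interval: e^(−kτ) = e^(−0.02094 × 37.0) = 0.4608
R = 1 / (1 − 0.4608) = 1.855
Css,max = 14.2 × 1.855 ≈ 26.3 ng/mL

26.3 ng/mL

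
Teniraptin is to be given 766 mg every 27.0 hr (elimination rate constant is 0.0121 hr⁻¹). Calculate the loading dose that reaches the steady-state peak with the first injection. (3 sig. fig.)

Accumulation ratio R = 1 / (1 − e^(−kτ)) = 1 / (1 − e^(−0.01210×27.0)) = 1 / (1 − 0.7213) = 3.588
Loading dose = maintenance dose × R = 766 × 3.588 ≈ 2750 mg

2750 mg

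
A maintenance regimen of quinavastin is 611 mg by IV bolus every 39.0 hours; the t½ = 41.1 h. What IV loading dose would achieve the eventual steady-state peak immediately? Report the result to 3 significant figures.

1270 mg

k = ln 2 / 41.1 = 0.01686 h⁻¹
Accumulation ratio R = 1 / (1 − e^(−kτ)) = 1 / (1 − e^(−0.01686×39.0)) = 1 / (1 − 0.5180) = 2.075
Loading dose = maintenance dose × R = 611 × 2.075 ≈ 1270 mg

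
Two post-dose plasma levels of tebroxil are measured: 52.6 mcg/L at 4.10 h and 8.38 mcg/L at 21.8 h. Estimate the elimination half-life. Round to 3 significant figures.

6.68 hours

k = ln(C₁/C₂) / (t₂ − t₁) = ln(52.6/8.38) / (21.8 − 4.10)
  = 1.837 / 17.70 = 0.1038 h⁻¹
t½ = ln 2 / k = ln 2 / 0.1038 ≈ 6.68 hours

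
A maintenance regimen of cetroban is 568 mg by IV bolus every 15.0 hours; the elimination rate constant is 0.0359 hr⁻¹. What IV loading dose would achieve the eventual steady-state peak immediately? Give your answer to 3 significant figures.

1360 mg

Accumulation ratio R = 1 / (1 − e^(−kτ)) = 1 / (1 − e^(−0.03590×15.0)) = 1 / (1 − 0.5836) = 2.402
Loading dose = maintenance dose × R = 568 × 2.402 ≈ 1360 mg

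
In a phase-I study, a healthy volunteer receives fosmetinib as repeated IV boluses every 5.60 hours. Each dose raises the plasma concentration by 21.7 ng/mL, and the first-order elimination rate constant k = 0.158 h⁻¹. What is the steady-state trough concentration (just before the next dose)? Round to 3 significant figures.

Fraction remaining after one interval: e^(−kτ) = e^(−0.1580 × 5.60) = 0.4128
R = 1 / (1 − 0.4128) = 1.703
Css,max = 21.7 × 1.703 = 36.95 ng/mL
Css,min = Css,max × e^(−kτ) = 36.95 × 0.4128 ≈ 15.3 ng/mL

15.3 ng/mL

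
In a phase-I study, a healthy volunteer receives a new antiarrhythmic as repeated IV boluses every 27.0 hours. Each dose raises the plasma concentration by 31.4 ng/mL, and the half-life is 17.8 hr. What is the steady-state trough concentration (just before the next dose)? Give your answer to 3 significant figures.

k = ln 2 / 17.8 = 0.03894 hr⁻¹
Fraction remaining after one interval: e^(−kτ) = e^(−0.03894 × 27.0) = 0.3494
R = 1 / (1 − 0.3494) = 1.537
Css,max = 31.4 × 1.537 = 48.27 ng/mL
Css,min = Css,max × e^(−kτ) = 48.27 × 0.3494 ≈ 16.9 ng/mL

16.9 ng/mL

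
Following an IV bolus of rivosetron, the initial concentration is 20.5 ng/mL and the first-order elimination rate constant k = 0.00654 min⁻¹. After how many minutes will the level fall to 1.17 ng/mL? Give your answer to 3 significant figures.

C(t) = C₀ e^(−kt)  ⇒  t = ln(C₀/C) / k
t = ln(20.5/1.17) / 0.006540 = 2.863 / 0.006540 ≈ 438 minutes

438 minutes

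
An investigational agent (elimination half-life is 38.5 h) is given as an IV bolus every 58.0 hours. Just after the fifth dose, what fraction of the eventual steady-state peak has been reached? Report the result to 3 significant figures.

0.995

k = ln 2 / 38.5 = 0.01800 h⁻¹
f_n = 1 − e^(−nkτ) = 1 − e^(−5 × 0.01800 × 58.0) = 1 − e^(−5.221) = 1 − 0.005401 ≈ 0.995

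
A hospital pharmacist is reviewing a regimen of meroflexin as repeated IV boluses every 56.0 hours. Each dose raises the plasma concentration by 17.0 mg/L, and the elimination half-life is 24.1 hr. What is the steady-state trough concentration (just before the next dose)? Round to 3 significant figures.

4.24 mg/L

k = ln 2 / 24.1 = 0.02876 hr⁻¹
Fraction remaining after one interval: e^(−kτ) = e^(−0.02876 × 56.0) = 0.1998
R = 1 / (1 − 0.1998) = 1.250
Css,max = 17.0 × 1.250 = 21.24 mg/L
Css,min = Css,max × e^(−kτ) = 21.24 × 0.1998 ≈ 4.24 mg/L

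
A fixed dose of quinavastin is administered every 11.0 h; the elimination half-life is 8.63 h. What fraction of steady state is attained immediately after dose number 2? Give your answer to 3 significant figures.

0.829

k = ln 2 / 8.63 = 0.08032 h⁻¹
f_n = 1 − e^(−nkτ) = 1 − e^(−2 × 0.08032 × 11.0) = 1 − e^(−1.767) = 1 − 0.1708 ≈ 0.829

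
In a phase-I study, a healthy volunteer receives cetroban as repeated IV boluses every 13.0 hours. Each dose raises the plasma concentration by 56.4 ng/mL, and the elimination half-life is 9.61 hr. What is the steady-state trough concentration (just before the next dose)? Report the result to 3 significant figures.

k = ln 2 / 9.61 = 0.07213 hr⁻¹
Fraction remaining after one interval: e^(−kτ) = e^(−0.07213 × 13.0) = 0.3915
R = 1 / (1 − 0.3915) = 1.644
Css,max = 56.4 × 1.644 = 92.69 ng/mL
Css,min = Css,max × e^(−kτ) = 92.69 × 0.3915 ≈ 36.3 ng/mL

36.3 ng/mL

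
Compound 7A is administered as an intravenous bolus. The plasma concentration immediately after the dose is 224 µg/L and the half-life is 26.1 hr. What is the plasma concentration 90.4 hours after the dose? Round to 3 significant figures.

k = ln 2 / 26.1 = 0.02656 hr⁻¹
90.4 hr is 3.464 half-lives, so C = 224 × (1/2)^3.464 = 224 × 0.09065 ≈ 20.3 µg/L

20.3 µg/L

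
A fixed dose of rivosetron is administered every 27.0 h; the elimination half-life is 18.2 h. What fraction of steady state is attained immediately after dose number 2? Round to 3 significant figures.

k = ln 2 / 18.2 = 0.03809 h⁻¹
f_n = 1 − e^(−nkτ) = 1 − e^(−2 × 0.03809 × 27.0) = 1 − e^(−2.057) = 1 − 0.1279 ≈ 0.872

0.872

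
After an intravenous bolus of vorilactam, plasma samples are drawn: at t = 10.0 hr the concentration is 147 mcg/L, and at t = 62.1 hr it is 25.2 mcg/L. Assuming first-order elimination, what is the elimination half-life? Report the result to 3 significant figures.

20.5 hours

k = ln(C₁/C₂) / (t₂ − t₁) = ln(147/25.2) / (62.1 − 10.0)
  = 1.764 / 52.10 = 0.03385 hr⁻¹
t½ = ln 2 / k = ln 2 / 0.03385 ≈ 20.5 hours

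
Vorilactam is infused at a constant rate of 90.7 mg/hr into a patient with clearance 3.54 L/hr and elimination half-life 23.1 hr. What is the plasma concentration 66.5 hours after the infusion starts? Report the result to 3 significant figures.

Css = rate / CL = 90.7 / 3.54 = 25.62 mg/L
k = ln 2 / 23.1 = 0.03001 hr⁻¹
C(t) = Css (1 − e^(−kt)) = 25.62 × (1 − e^(−1.995)) = 25.62 × 0.8640 ≈ 22.1 mg/L

22.1 mg/L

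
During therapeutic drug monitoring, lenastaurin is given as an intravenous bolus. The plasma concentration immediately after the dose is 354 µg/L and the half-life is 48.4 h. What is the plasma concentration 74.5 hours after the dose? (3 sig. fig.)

122 µg/L

k = ln 2 / 48.4 = 0.01432 h⁻¹
C(t) = C₀ e^(−kt) = 354 × e^(−0.01432 × 74.5) = 354 × e^(−1.067) = 354 × 0.3441 ≈ 122 µg/L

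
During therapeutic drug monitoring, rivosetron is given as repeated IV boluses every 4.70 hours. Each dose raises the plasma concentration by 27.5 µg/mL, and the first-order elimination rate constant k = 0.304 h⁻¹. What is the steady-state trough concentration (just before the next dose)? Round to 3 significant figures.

8.66 µg/mL

Fraction remaining after one interval: e^(−kτ) = e^(−0.3040 × 4.70) = 0.2396
R = 1 / (1 − 0.2396) = 1.315
Css,max = 27.5 × 1.315 = 36.16 µg/mL
Css,min = Css,max × e^(−kτ) = 36.16 × 0.2396 ≈ 8.66 µg/mL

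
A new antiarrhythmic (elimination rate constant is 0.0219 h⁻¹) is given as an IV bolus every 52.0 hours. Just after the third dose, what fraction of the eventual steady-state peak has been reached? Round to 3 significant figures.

f_n = 1 − e^(−nkτ) = 1 − e^(−3 × 0.02190 × 52.0) = 1 − e^(−3.416) = 1 − 0.03283 ≈ 0.967

0.967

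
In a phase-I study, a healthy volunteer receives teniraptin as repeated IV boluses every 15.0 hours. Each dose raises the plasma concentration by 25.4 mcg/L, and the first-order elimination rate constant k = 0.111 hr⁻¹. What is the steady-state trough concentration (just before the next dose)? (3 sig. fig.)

5.93 mcg/L

Fraction remaining after one interval: e^(−kτ) = e^(−0.1110 × 15.0) = 0.1892
R = 1 / (1 − 0.1892) = 1.233
Css,max = 25.4 × 1.233 = 31.33 mcg/L
Css,min = Css,max × e^(−kτ) = 31.33 × 0.1892 ≈ 5.93 mcg/L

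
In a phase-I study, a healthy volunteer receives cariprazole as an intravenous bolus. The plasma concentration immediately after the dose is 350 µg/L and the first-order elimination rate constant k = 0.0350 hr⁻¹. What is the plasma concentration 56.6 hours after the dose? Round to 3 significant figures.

48.3 µg/L

C(t) = C₀ e^(−kt) = 350 × e^(−0.03500 × 56.6) = 350 × e^(−1.981) = 350 × 0.1379 ≈ 48.3 µg/L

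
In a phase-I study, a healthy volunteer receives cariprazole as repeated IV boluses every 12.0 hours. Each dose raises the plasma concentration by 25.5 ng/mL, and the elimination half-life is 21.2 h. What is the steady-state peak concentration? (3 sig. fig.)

k = ln 2 / 21.2 = 0.03270 h⁻¹
Fraction remaining after one interval: e^(−kτ) = e^(−0.03270 × 12.0) = 0.6755
R = 1 / (1 − 0.6755) = 3.081
Css,max = 25.5 × 3.081 ≈ 78.6 ng/mL

78.6 ng/mL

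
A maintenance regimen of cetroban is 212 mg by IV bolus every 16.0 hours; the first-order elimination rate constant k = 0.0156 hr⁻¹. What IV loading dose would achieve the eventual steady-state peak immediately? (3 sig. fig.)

960 mg

Accumulation ratio R = 1 / (1 − e^(−kτ)) = 1 / (1 − e^(−0.01560×16.0)) = 1 / (1 − 0.7791) = 4.527
Loading dose = maintenance dose × R = 212 × 4.527 ≈ 960 mg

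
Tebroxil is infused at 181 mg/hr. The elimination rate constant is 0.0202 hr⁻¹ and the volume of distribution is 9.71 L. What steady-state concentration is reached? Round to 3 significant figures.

CL = k · V = 0.0202 × 9.71 = 0.1961 L/hr
Css = rate / CL = 181 / 0.1961 ≈ 923 mg/L

923 mg/L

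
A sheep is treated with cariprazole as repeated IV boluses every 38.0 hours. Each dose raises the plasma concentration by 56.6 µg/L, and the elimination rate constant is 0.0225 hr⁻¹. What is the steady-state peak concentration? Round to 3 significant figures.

98.5 µg/L

Fraction remaining after one interval: e^(−kτ) = e^(−0.02250 × 38.0) = 0.4253
R = 1 / (1 − 0.4253) = 1.740
Css,max = 56.6 × 1.740 ≈ 98.5 µg/L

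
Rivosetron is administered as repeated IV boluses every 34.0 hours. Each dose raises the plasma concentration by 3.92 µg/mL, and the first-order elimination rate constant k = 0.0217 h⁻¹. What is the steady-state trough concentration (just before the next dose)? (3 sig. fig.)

Fraction remaining after one interval: e^(−kτ) = e^(−0.02170 × 34.0) = 0.4782
R = 1 / (1 − 0.4782) = 1.916
Css,max = 3.92 × 1.916 = 7.512 µg/mL
Css,min = Css,max × e^(−kτ) = 7.512 × 0.4782 ≈ 3.59 µg/mL

3.59 µg/mL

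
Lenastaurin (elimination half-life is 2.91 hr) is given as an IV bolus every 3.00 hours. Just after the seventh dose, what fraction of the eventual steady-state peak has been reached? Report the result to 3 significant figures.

k = ln 2 / 2.91 = 0.2382 hr⁻¹
f_n = 1 − e^(−nkτ) = 1 − e^(−7 × 0.2382 × 3.00) = 1 − e^(−5.002) = 1 − 0.006724 ≈ 0.993

0.993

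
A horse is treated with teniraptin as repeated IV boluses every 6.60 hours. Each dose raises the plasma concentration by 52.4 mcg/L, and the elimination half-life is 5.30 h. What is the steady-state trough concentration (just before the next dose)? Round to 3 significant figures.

k = ln 2 / 5.30 = 0.1308 h⁻¹
Fraction remaining after one interval: e^(−kτ) = e^(−0.1308 × 6.60) = 0.4218
R = 1 / (1 − 0.4218) = 1.730
Css,max = 52.4 × 1.730 = 90.63 mcg/L
Css,min = Css,max × e^(−kτ) = 90.63 × 0.4218 ≈ 38.2 mcg/L

38.2 mcg/L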